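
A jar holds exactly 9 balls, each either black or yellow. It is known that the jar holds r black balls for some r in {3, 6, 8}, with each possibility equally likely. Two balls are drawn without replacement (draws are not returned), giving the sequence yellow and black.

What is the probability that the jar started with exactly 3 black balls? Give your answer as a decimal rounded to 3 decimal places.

0.409

Compute the likelihood of the observed sequence for each case: P(data | r = 3) = (6/9)(3/8) = 1/4; P(data | r = 6) = (3/9)(6/8) = 1/4; P(data | r = 8) = (1/9)(8/8) = 1/9.
The prior-weighted likelihoods are 1/3 · 1/4 = 1/12, 1/3 · 1/4 = 1/12, 1/3 · 1/9 = 1/27; these sum to 11/54.
By Bayes' rule, P(r = 3 | data) = (1/12) / (11/54) = 9/22.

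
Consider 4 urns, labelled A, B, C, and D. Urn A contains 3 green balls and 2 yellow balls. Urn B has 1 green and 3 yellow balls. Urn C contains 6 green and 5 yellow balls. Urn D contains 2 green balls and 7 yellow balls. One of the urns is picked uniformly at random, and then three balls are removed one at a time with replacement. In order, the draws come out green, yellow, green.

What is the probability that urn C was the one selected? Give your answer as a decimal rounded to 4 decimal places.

0.3710

Compute the likelihood of the observed sequence for each case: P(data | urn A) = (3/5)(2/5)(3/5) = 0.144; P(data | urn B) = (1/4)(3/4)(1/4) = 0.046875; P(data | urn C) = (6/11)(5/11)(6/11) = 0.13524; P(data | urn D) = (2/9)(7/9)(2/9) = 0.038409.
Multiplying each by its prior: 1/4 · 0.144 = 0.036, 1/4 · 0.046875 = 0.011719, 1/4 · 0.13524 = 0.033809, 1/4 · 0.038409 = 0.0096022; these sum to 0.09113.
By Bayes' rule, P(urn C | data) = (0.033809) / (0.09113) = 0.371.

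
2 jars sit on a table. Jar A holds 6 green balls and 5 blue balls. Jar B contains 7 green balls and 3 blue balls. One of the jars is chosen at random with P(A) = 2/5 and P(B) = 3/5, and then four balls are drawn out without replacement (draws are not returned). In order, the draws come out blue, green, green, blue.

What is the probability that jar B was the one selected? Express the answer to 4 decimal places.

Compute the likelihood of the observed sequence for each case: P(data | jar A) = (5/11)(6/10)(5/9)(4/8) = 0.075758; P(data | jar B) = (3/10)(7/9)(6/8)(2/7) = 0.05.
Multiplying each by its prior: 2/5 · 0.075758 = 0.030303, 3/5 · 0.05 = 0.03; with total 0.060303.
By Bayes' rule, P(jar B | data) = (0.03) / (0.060303) = 0.49749.

0.4975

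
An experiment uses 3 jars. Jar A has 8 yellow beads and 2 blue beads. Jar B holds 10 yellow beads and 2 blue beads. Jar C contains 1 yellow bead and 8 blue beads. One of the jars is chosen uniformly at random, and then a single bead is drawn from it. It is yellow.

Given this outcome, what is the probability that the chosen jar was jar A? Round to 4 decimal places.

The likelihood of this draw under each hypothesis: P(data | jar A) = (8/10) = 4/5; P(data | jar B) = (10/12) = 5/6; P(data | jar C) = (1/9) = 1/9.
The prior-weighted likelihoods are 1/3 · 4/5 = 4/15, 1/3 · 5/6 = 5/18, 1/3 · 1/9 = 1/27; summing to 157/270.
By Bayes' rule, P(jar A | data) = (4/15) / (157/270) = 72/157.

0.4586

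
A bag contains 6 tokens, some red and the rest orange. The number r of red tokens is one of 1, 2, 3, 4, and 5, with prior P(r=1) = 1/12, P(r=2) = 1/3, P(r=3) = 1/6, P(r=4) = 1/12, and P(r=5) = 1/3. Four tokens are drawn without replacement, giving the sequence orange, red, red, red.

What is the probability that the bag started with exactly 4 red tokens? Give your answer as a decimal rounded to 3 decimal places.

For each hypothesis, P(data | H) works out to: P(data | r = 1) = (5/6)(1/5)(0/4) = 0; P(data | r = 2) = (4/6)(2/5)(1/4)(0/3) = 0; P(data | r = 3) = (3/6)(3/5)(2/4)(1/3) = 1/20; P(data | r = 4) = (2/6)(4/5)(3/4)(2/3) = 2/15; P(data | r = 5) = (1/6)(5/5)(4/4)(3/3) = 1/6.
The prior-weighted likelihoods are 1/12 · 0 = 0, 1/3 · 0 = 0, 1/6 · 1/20 = 1/120, 1/12 · 2/15 = 1/90, 1/3 · 1/6 = 1/18; these sum to 3/40.
Therefore the posterior P(r = 4 | data) = (1/90) / (3/40) = 4/27.

0.148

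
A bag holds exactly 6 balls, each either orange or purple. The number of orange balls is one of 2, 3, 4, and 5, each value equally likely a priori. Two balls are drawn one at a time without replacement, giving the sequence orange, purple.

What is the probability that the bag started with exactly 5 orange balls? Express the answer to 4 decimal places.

Under each hypothesis, the probability of the observed sequence is: P(data | r = 2) = (2/6)(4/5) = 4/15; P(data | r = 3) = (3/6)(3/5) = 3/10; P(data | r = 4) = (4/6)(2/5) = 4/15; P(data | r = 5) = (5/6)(1/5) = 1/6.
The prior-weighted likelihoods are 1/4 · 4/15 = 1/15, 1/4 · 3/10 = 3/40, 1/4 · 4/15 = 1/15, 1/4 · 1/6 = 1/24; summing to 1/4.
Therefore the posterior P(r = 5 | data) = (1/24) / (1/4) = 1/6.

0.1667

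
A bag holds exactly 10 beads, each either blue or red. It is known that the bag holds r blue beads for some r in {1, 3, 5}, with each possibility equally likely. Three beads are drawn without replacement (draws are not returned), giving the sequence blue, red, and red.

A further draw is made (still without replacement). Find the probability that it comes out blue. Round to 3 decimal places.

The likelihood of the observed sequence under each hypothesis: P(data | r = 1) = (1/10)(9/9)(8/8) = 0.1; P(data | r = 3) = (3/10)(7/9)(6/8) = 0.175; P(data | r = 5) = (5/10)(5/9)(4/8) = 0.13889.
Weighting by the prior gives 1/3 · 0.1 = 0.033333, 1/3 · 0.175 = 0.058333, 1/3 · 0.13889 = 0.046296; these sum to 0.13796.
The posterior is then P(r = 1 | data) = 0.24161, P(r = 3 | data) = 0.42282, P(r = 5 | data) = 0.33557.
The predictive probability is P(blue next | data) = (0)(0.24161) + (2/7)(0.42282) + (4/7)(0.33557) = 0.31256.

0.313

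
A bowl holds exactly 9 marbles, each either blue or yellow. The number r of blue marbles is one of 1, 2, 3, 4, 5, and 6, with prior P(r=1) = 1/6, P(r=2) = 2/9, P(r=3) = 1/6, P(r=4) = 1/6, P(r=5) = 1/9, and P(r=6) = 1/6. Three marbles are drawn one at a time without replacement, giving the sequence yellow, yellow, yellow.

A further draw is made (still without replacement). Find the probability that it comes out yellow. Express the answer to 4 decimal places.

For each hypothesis, P(data | H) works out to: P(data | r = 1) = (8/9)(7/8)(6/7) = 0.66667; P(data | r = 2) = (7/9)(6/8)(5/7) = 0.41667; P(data | r = 3) = (6/9)(5/8)(4/7) = 0.2381; P(data | r = 4) = (5/9)(4/8)(3/7) = 0.11905; P(data | r = 5) = (4/9)(3/8)(2/7) = 0.047619; P(data | r = 6) = (3/9)(2/8)(1/7) = 0.011905.
Weighting by the prior gives 1/6 · 0.66667 = 0.11111, 2/9 · 0.41667 = 0.092593, 1/6 · 0.2381 = 0.039683, 1/6 · 0.11905 = 0.019841, 1/9 · 0.047619 = 0.005291, 1/6 · 0.011905 = 0.0019841; these sum to 0.2705.
The posterior is then P(r = 1 | data) = 0.41076, P(r = 2 | data) = 0.3423, P(r = 3 | data) = 0.1467, P(r = 4 | data) = 0.07335, P(r = 5 | data) = 0.01956, P(r = 6 | data) = 0.007335.
So P(yellow next | data) = Σ P(yellow next | H) P(H | data) = (5/6)(0.41076) + (2/3)(0.3423) + (1/2)(0.1467) + (1/3)(0.07335) + (1/6)(0.01956) + (0)(0.007335) = 0.67156.

0.6716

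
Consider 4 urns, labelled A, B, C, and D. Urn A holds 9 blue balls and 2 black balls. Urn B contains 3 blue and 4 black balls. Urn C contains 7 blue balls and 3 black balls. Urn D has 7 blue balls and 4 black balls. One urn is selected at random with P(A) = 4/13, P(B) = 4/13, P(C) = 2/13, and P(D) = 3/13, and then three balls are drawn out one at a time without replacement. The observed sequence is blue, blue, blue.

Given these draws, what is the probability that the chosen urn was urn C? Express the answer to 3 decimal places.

Under each hypothesis, the probability of the observed sequence is: P(data | urn A) = (9/11)(8/10)(7/9) = 0.50909; P(data | urn B) = (3/7)(2/6)(1/5) = 0.028571; P(data | urn C) = (7/10)(6/9)(5/8) = 0.29167; P(data | urn D) = (7/11)(6/10)(5/9) = 0.21212.
Multiplying each by its prior: 4/13 · 0.50909 = 0.15664, 4/13 · 0.028571 = 0.0087912, 2/13 · 0.29167 = 0.044872, 3/13 · 0.21212 = 0.048951; with total 0.25926.
Hence P(urn C | data) = (0.044872) / (0.25926) = 0.17308.

0.173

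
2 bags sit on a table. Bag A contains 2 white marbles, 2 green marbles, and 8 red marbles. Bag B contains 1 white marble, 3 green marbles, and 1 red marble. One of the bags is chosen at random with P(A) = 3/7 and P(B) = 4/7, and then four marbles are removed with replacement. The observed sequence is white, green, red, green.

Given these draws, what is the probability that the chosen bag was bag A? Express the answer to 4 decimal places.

For each hypothesis, P(data | H) works out to: P(data | bag A) = (2/12)(2/12)(8/12)(2/12) = 0.0030864; P(data | bag B) = (1/5)(3/5)(1/5)(3/5) = 0.0144.
The prior-weighted likelihoods are 3/7 · 0.0030864 = 0.0013228, 4/7 · 0.0144 = 0.0082286; these sum to 0.0095513.
So P(bag A | data) = (0.0013228) / (0.0095513) = 0.13849.

0.1385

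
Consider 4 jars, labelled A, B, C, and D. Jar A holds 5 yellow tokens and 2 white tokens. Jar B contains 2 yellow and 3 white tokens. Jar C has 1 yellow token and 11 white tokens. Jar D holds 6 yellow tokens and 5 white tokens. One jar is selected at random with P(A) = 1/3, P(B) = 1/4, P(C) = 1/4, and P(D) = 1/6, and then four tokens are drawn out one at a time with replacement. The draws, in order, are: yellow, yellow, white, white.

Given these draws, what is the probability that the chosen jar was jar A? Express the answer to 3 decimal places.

0.347

Compute the likelihood of the observed sequence for each case: P(data | jar A) = (5/7)(5/7)(2/7)(2/7) = 0.041649; P(data | jar B) = (2/5)(2/5)(3/5)(3/5) = 0.0576; P(data | jar C) = (1/12)(1/12)(11/12)(11/12) = 0.0058353; P(data | jar D) = (6/11)(6/11)(5/11)(5/11) = 0.061471.
The prior-weighted likelihoods are 1/3 · 0.041649 = 0.013883, 1/4 · 0.0576 = 0.0144, 1/4 · 0.0058353 = 0.0014588, 1/6 · 0.061471 = 0.010245; with total 0.039987.
Hence P(jar A | data) = (0.013883) / (0.039987) = 0.34719.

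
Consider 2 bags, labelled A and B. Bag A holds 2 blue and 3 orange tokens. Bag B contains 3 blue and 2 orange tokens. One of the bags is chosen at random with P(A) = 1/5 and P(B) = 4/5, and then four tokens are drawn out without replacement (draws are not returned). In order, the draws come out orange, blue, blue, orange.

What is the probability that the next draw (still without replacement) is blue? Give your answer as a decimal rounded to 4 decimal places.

For each hypothesis, P(data | H) works out to: P(data | bag A) = (3/5)(2/4)(1/3)(2/2) = 1/10; P(data | bag B) = (2/5)(3/4)(2/3)(1/2) = 1/10.
The prior-weighted likelihoods are 1/5 · 1/10 = 1/50, 4/5 · 1/10 = 2/25; summing to 1/10.
Normalising, the posterior is P(bag A | data) = 1/5, P(bag B | data) = 4/5.
Averaging over the posterior, P(blue next | data) = (0)(1/5) + (1)(4/5) = 4/5.

0.8000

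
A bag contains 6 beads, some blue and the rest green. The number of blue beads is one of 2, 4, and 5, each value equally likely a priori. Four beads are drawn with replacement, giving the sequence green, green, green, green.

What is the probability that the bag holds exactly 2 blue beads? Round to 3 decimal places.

0.938

Compute the likelihood of the observed sequence for each case: P(data | r = 2) = (4/6)(4/6)(4/6)(4/6) = 0.19753; P(data | r = 4) = (2/6)(2/6)(2/6)(2/6) = 0.012346; P(data | r = 5) = (1/6)(1/6)(1/6)(1/6) = 0.0007716.
The prior-weighted likelihoods are 1/3 · 0.19753 = 0.065844, 1/3 · 0.012346 = 0.0041152, 1/3 · 0.0007716 = 0.0002572; these sum to 0.070216.
By Bayes' rule, P(r = 2 | data) = (0.065844) / (0.070216) = 0.93773.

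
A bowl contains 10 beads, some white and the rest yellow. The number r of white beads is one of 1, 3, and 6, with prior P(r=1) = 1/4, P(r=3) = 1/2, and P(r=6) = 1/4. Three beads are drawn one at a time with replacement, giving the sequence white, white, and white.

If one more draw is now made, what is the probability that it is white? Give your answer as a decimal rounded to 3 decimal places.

Compute the likelihood of the observed sequence for each case: P(data | r = 1) = (1/10)(1/10)(1/10) = 0.001; P(data | r = 3) = (3/10)(3/10)(3/10) = 0.027; P(data | r = 6) = (6/10)(6/10)(6/10) = 0.216.
Weighting by the prior gives 1/4 · 0.001 = 0.00025, 1/2 · 0.027 = 0.0135, 1/4 · 0.216 = 0.054; summing to 0.06775.
The posterior is then P(r = 1 | data) = 0.00369, P(r = 3 | data) = 0.19926, P(r = 6 | data) = 0.79705.
The predictive probability is P(white next | data) = (1/10)(0.00369) + (3/10)(0.19926) + (3/5)(0.79705) = 0.53838.

0.538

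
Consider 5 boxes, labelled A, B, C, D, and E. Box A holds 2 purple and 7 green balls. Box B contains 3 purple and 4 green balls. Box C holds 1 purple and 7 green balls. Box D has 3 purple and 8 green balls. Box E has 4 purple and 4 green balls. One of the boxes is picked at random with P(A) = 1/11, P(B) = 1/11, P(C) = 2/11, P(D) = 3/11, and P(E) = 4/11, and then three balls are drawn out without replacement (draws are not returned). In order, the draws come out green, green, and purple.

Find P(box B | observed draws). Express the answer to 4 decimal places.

The likelihood of the observed sequence under each hypothesis: P(data | box A) = (7/9)(6/8)(2/7) = 0.16667; P(data | box B) = (4/7)(3/6)(3/5) = 0.17143; P(data | box C) = (7/8)(6/7)(1/6) = 0.125; P(data | box D) = (8/11)(7/10)(3/9) = 0.1697; P(data | box E) = (4/8)(3/7)(4/6) = 0.14286.
The prior-weighted likelihoods are 1/11 · 0.16667 = 0.015152, 1/11 · 0.17143 = 0.015584, 2/11 · 0.125 = 0.022727, 3/11 · 0.1697 = 0.046281, 4/11 · 0.14286 = 0.051948; these sum to 0.15169.
Therefore the posterior P(box B | data) = (0.015584) / (0.15169) = 0.10274.

0.1027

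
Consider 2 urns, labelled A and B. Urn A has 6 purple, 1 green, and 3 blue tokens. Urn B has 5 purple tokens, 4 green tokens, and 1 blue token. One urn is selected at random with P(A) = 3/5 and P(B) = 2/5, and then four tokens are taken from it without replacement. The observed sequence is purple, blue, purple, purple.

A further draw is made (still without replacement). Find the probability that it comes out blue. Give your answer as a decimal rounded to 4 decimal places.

Compute the likelihood of the observed sequence for each case: P(data | urn A) = (6/10)(3/9)(5/8)(4/7) = 1/14; P(data | urn B) = (5/10)(1/9)(4/8)(3/7) = 1/84.
Weighting by the prior gives 3/5 · 1/14 = 3/70, 2/5 · 1/84 = 1/210; summing to 1/21.
Normalising, the posterior is P(urn A | data) = 9/10, P(urn B | data) = 1/10.
Averaging over the posterior, P(blue next | data) = (1/3)(9/10) + (0)(1/10) = 3/10.

0.3000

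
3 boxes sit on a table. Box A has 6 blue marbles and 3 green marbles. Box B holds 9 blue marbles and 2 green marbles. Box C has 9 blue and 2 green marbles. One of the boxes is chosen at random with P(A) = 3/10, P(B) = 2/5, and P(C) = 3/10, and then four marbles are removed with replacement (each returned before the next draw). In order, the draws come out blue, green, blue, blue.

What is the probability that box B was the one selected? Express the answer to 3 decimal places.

0.401

Under each hypothesis, the probability of the observed sequence is: P(data | box A) = (6/9)(3/9)(6/9)(6/9) = 0.098765; P(data | box B) = (9/11)(2/11)(9/11)(9/11) = 0.099583; P(data | box C) = (9/11)(2/11)(9/11)(9/11) = 0.099583.
The prior-weighted likelihoods are 3/10 · 0.098765 = 0.02963, 2/5 · 0.099583 = 0.039833, 3/10 · 0.099583 = 0.029875; summing to 0.099338.
Therefore the posterior P(box B | data) = (0.039833) / (0.099338) = 0.40099.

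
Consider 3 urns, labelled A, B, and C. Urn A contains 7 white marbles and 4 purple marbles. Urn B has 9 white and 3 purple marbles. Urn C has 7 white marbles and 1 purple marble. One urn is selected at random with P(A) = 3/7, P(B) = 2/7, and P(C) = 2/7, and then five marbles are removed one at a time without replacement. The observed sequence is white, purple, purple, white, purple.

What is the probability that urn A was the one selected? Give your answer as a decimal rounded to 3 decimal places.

0.857

The likelihood of the observed sequence under each hypothesis: P(data | urn A) = (7/11)(4/10)(3/9)(6/8)(2/7) = 1/55; P(data | urn B) = (9/12)(3/11)(2/10)(8/9)(1/8) = 1/220; P(data | urn C) = (7/8)(1/7)(0/6) = 0.
Weighting by the prior gives 3/7 · 1/55 = 3/385, 2/7 · 1/220 = 1/770, 2/7 · 0 = 0; with total 1/110.
So P(urn A | data) = (3/385) / (1/110) = 6/7.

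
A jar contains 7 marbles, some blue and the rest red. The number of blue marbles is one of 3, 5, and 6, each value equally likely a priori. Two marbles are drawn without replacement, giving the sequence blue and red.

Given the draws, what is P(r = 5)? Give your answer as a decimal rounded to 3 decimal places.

0.357

For each hypothesis, P(data | H) works out to: P(data | r = 3) = (3/7)(4/6) = 2/7; P(data | r = 5) = (5/7)(2/6) = 5/21; P(data | r = 6) = (6/7)(1/6) = 1/7.
The prior-weighted likelihoods are 1/3 · 2/7 = 2/21, 1/3 · 5/21 = 5/63, 1/3 · 1/7 = 1/21; these sum to 2/9.
Therefore the posterior P(r = 5 | data) = (5/63) / (2/9) = 5/14.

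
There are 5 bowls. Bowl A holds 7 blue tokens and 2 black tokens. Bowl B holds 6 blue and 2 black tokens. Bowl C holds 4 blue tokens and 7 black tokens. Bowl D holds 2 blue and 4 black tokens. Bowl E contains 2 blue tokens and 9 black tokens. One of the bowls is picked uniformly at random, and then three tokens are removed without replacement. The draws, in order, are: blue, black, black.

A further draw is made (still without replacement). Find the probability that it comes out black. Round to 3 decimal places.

0.634

Under each hypothesis, the probability of the observed sequence is: P(data | bowl A) = (7/9)(2/8)(1/7) = 0.027778; P(data | bowl B) = (6/8)(2/7)(1/6) = 0.035714; P(data | bowl C) = (4/11)(7/10)(6/9) = 0.1697; P(data | bowl D) = (2/6)(4/5)(3/4) = 0.2; P(data | bowl E) = (2/11)(9/10)(8/9) = 0.14545.
Weighting by the prior gives 1/5 · 0.027778 = 0.0055556, 1/5 · 0.035714 = 0.0071429, 1/5 · 0.1697 = 0.033939, 1/5 · 0.2 = 0.04, 1/5 · 0.14545 = 0.029091; summing to 0.11573.
Dividing through by the total gives posterior P(bowl A | data) = 0.048005, P(bowl B | data) = 0.061721, P(bowl C | data) = 0.29327, P(bowl D | data) = 0.34564, P(bowl E | data) = 0.25137.
The predictive probability is P(black next | data) = (0)(0.048005) + (0)(0.061721) + (5/8)(0.29327) + (2/3)(0.34564) + (7/8)(0.25137) = 0.63367.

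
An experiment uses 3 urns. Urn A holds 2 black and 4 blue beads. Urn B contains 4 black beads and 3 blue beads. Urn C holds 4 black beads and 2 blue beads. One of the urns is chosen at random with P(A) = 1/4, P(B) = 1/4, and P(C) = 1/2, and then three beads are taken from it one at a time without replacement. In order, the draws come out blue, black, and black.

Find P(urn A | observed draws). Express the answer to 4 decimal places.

0.1045

The likelihood of the observed sequence under each hypothesis: P(data | urn A) = (4/6)(2/5)(1/4) = 1/15; P(data | urn B) = (3/7)(4/6)(3/5) = 6/35; P(data | urn C) = (2/6)(4/5)(3/4) = 1/5.
Weighting by the prior gives 1/4 · 1/15 = 1/60, 1/4 · 6/35 = 3/70, 1/2 · 1/5 = 1/10; with total 67/420.
Hence P(urn A | data) = (1/60) / (67/420) = 7/67.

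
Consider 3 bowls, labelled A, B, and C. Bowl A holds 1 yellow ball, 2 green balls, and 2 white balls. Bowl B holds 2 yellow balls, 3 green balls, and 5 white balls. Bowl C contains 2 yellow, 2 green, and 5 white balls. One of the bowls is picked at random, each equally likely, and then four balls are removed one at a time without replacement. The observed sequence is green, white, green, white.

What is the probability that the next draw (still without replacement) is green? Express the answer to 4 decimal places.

0.0564

For each hypothesis, P(data | H) works out to: P(data | bowl A) = (2/5)(2/4)(1/3)(1/2) = 0.033333; P(data | bowl B) = (3/10)(5/9)(2/8)(4/7) = 0.02381; P(data | bowl C) = (2/9)(5/8)(1/7)(4/6) = 0.013228.
Multiplying each by its prior: 1/3 · 0.033333 = 0.011111, 1/3 · 0.02381 = 0.0079365, 1/3 · 0.013228 = 0.0044092; these sum to 0.023457.
Dividing through by the total gives posterior P(bowl A | data) = 0.47368, P(bowl B | data) = 0.33835, P(bowl C | data) = 0.18797.
So P(green next | data) = Σ P(green next | H) P(H | data) = (0)(0.47368) + (1/6)(0.33835) + (0)(0.18797) = 0.056391.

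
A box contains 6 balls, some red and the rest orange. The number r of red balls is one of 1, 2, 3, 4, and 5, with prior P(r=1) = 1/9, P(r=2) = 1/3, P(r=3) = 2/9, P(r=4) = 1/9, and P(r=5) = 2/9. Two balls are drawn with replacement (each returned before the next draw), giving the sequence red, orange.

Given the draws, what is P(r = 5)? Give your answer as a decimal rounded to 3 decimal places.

Compute the likelihood of the observed sequence for each case: P(data | r = 1) = (1/6)(5/6) = 5/36; P(data | r = 2) = (2/6)(4/6) = 2/9; P(data | r = 3) = (3/6)(3/6) = 1/4; P(data | r = 4) = (4/6)(2/6) = 2/9; P(data | r = 5) = (5/6)(1/6) = 5/36.
Weighting by the prior gives 1/9 · 5/36 = 5/324, 1/3 · 2/9 = 2/27, 2/9 · 1/4 = 1/18, 1/9 · 2/9 = 2/81, 2/9 · 5/36 = 5/162; with total 65/324.
By Bayes' rule, P(r = 5 | data) = (5/162) / (65/324) = 2/13.

0.154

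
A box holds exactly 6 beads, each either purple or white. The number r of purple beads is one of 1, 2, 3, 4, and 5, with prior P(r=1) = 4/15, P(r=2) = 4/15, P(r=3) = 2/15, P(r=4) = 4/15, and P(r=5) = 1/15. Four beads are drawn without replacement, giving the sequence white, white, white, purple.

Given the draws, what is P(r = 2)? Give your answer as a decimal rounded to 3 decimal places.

0.410

Compute the likelihood of the observed sequence for each case: P(data | r = 1) = (5/6)(4/5)(3/4)(1/3) = 1/6; P(data | r = 2) = (4/6)(3/5)(2/4)(2/3) = 2/15; P(data | r = 3) = (3/6)(2/5)(1/4)(3/3) = 1/20; P(data | r = 4) = (2/6)(1/5)(0/4) = 0; P(data | r = 5) = (1/6)(0/5) = 0.
The prior-weighted likelihoods are 4/15 · 1/6 = 2/45, 4/15 · 2/15 = 8/225, 2/15 · 1/20 = 1/150, 4/15 · 0 = 0, 1/15 · 0 = 0; with total 13/150.
By Bayes' rule, P(r = 2 | data) = (8/225) / (13/150) = 16/39.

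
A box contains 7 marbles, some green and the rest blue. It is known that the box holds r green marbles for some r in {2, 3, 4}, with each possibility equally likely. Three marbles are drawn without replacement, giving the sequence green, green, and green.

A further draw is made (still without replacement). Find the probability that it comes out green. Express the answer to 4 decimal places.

Compute the likelihood of the observed sequence for each case: P(data | r = 2) = (2/7)(1/6)(0/5) = 0; P(data | r = 3) = (3/7)(2/6)(1/5) = 1/35; P(data | r = 4) = (4/7)(3/6)(2/5) = 4/35.
The prior-weighted likelihoods are 1/3 · 0 = 0, 1/3 · 1/35 = 1/105, 1/3 · 4/35 = 4/105; with total 1/21.
The posterior is then P(r = 2 | data) = 0, P(r = 3 | data) = 1/5, P(r = 4 | data) = 4/5.
The predictive probability is P(green next | data) = (0)(1/5) + (1/4)(4/5) = 1/5.

0.2000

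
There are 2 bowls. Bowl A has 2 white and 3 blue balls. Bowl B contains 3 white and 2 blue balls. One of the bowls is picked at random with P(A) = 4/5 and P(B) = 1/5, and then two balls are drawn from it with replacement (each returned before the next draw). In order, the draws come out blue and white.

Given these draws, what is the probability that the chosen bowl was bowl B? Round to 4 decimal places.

The likelihood of the observed sequence under each hypothesis: P(data | bowl A) = (3/5)(2/5) = 6/25; P(data | bowl B) = (2/5)(3/5) = 6/25.
Multiplying each by its prior: 4/5 · 6/25 = 24/125, 1/5 · 6/25 = 6/125; these sum to 6/25.
Therefore the posterior P(bowl B | data) = (6/125) / (6/25) = 1/5.

0.2000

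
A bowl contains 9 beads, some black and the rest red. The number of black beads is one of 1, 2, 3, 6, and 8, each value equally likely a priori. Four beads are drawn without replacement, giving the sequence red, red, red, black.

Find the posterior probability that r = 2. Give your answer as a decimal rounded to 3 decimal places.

0.365

The likelihood of the observed sequence under each hypothesis: P(data | r = 1) = (8/9)(7/8)(6/7)(1/6) = 1/9; P(data | r = 2) = (7/9)(6/8)(5/7)(2/6) = 5/36; P(data | r = 3) = (6/9)(5/8)(4/7)(3/6) = 5/42; P(data | r = 6) = (3/9)(2/8)(1/7)(6/6) = 1/84; P(data | r = 8) = (1/9)(0/8) = 0.
The prior-weighted likelihoods are 1/5 · 1/9 = 1/45, 1/5 · 5/36 = 1/36, 1/5 · 5/42 = 1/42, 1/5 · 1/84 = 1/420, 1/5 · 0 = 0; summing to 8/105.
Hence P(r = 2 | data) = (1/36) / (8/105) = 35/96.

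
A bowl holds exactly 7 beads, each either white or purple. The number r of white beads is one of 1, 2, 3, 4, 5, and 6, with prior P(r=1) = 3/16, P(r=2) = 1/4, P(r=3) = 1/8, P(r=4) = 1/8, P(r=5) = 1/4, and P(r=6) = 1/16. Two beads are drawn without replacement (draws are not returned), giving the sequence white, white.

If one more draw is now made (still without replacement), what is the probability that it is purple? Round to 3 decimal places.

The likelihood of the observed sequence under each hypothesis: P(data | r = 1) = (1/7)(0/6) = 0; P(data | r = 2) = (2/7)(1/6) = 1/21; P(data | r = 3) = (3/7)(2/6) = 1/7; P(data | r = 4) = (4/7)(3/6) = 2/7; P(data | r = 5) = (5/7)(4/6) = 10/21; P(data | r = 6) = (6/7)(5/6) = 5/7.
Weighting by the prior gives 3/16 · 0 = 0, 1/4 · 1/21 = 1/84, 1/8 · 1/7 = 1/56, 1/8 · 2/7 = 1/28, 1/4 · 10/21 = 5/42, 1/16 · 5/7 = 5/112; summing to 11/48.
Dividing through by the total gives posterior P(r = 1 | data) = 0, P(r = 2 | data) = 4/77, P(r = 3 | data) = 6/77, P(r = 4 | data) = 12/77, P(r = 5 | data) = 40/77, P(r = 6 | data) = 15/77.
Averaging over the posterior, P(purple next | data) = (1)(4/77) + (4/5)(6/77) + (3/5)(12/77) + (2/5)(40/77) + (1/5)(15/77) = 5/11.

0.455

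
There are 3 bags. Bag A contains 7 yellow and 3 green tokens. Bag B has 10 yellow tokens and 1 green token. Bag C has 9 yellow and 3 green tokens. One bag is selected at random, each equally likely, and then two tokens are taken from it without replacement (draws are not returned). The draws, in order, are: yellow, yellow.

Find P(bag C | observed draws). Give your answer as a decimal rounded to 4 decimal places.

0.2980

The likelihood of the observed sequence under each hypothesis: P(data | bag A) = (7/10)(6/9) = 7/15; P(data | bag B) = (10/11)(9/10) = 9/11; P(data | bag C) = (9/12)(8/11) = 6/11.
Multiplying each by its prior: 1/3 · 7/15 = 7/45, 1/3 · 9/11 = 3/11, 1/3 · 6/11 = 2/11; summing to 302/495.
Hence P(bag C | data) = (2/11) / (302/495) = 45/151.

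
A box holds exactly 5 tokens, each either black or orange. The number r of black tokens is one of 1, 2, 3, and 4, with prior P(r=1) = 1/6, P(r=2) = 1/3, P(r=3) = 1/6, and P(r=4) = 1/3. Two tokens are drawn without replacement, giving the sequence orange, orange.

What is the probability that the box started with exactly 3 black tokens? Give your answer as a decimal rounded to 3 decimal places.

0.077

Under each hypothesis, the probability of the observed sequence is: P(data | r = 1) = (4/5)(3/4) = 3/5; P(data | r = 2) = (3/5)(2/4) = 3/10; P(data | r = 3) = (2/5)(1/4) = 1/10; P(data | r = 4) = (1/5)(0/4) = 0.
Multiplying each by its prior: 1/6 · 3/5 = 1/10, 1/3 · 3/10 = 1/10, 1/6 · 1/10 = 1/60, 1/3 · 0 = 0; these sum to 13/60.
By Bayes' rule, P(r = 3 | data) = (1/60) / (13/60) = 1/13.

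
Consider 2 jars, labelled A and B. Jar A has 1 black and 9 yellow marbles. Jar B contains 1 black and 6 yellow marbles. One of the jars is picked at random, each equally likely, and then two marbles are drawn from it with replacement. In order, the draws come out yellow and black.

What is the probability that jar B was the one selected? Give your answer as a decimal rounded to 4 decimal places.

0.5764

For each hypothesis, P(data | H) works out to: P(data | jar A) = (9/10)(1/10) = 0.09; P(data | jar B) = (6/7)(1/7) = 0.12245.
Multiplying each by its prior: 1/2 · 0.09 = 0.045, 1/2 · 0.12245 = 0.061224; these sum to 0.10622.
Therefore the posterior P(jar B | data) = (0.061224) / (0.10622) = 0.57637.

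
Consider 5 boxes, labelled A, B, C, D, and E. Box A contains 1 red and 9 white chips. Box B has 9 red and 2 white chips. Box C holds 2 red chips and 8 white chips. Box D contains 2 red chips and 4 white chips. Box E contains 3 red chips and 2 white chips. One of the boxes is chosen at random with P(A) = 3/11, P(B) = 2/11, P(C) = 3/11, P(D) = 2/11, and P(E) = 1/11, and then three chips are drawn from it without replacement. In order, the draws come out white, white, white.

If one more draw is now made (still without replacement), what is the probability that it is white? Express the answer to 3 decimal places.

0.752

For each hypothesis, P(data | H) works out to: P(data | box A) = (9/10)(8/9)(7/8) = 7/10; P(data | box B) = (2/11)(1/10)(0/9) = 0; P(data | box C) = (8/10)(7/9)(6/8) = 7/15; P(data | box D) = (4/6)(3/5)(2/4) = 1/5; P(data | box E) = (2/5)(1/4)(0/3) = 0.
Weighting by the prior gives 3/11 · 7/10 = 21/110, 2/11 · 0 = 0, 3/11 · 7/15 = 7/55, 2/11 · 1/5 = 2/55, 1/11 · 0 = 0; with total 39/110.
Normalising, the posterior is P(box A | data) = 7/13, P(box B | data) = 0, P(box C | data) = 14/39, P(box D | data) = 4/39, P(box E | data) = 0.
Averaging over the posterior, P(white next | data) = (6/7)(7/13) + (5/7)(14/39) + (1/3)(4/39) = 88/117.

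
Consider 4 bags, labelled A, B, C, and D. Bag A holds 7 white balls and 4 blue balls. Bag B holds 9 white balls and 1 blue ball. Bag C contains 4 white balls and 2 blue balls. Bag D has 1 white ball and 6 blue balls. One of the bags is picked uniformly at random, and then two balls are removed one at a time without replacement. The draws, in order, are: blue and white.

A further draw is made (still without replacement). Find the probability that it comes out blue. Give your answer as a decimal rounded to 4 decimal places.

0.3853

The likelihood of the observed sequence under each hypothesis: P(data | bag A) = (4/11)(7/10) = 0.25455; P(data | bag B) = (1/10)(9/9) = 0.1; P(data | bag C) = (2/6)(4/5) = 0.26667; P(data | bag D) = (6/7)(1/6) = 0.14286.
Multiplying each by its prior: 1/4 · 0.25455 = 0.063636, 1/4 · 0.1 = 0.025, 1/4 · 0.26667 = 0.066667, 1/4 · 0.14286 = 0.035714; these sum to 0.19102.
Dividing through by the total gives posterior P(bag A | data) = 0.33314, P(bag B | data) = 0.13088, P(bag C | data) = 0.34901, P(bag D | data) = 0.18697.
Averaging over the posterior, P(blue next | data) = (1/3)(0.33314) + (0)(0.13088) + (1/4)(0.34901) + (1)(0.18697) = 0.38527.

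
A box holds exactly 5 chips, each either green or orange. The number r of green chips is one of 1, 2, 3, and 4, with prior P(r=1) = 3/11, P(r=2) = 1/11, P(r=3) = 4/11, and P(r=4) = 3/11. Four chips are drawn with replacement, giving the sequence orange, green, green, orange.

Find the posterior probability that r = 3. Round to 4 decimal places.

Under each hypothesis, the probability of the observed sequence is: P(data | r = 1) = (4/5)(1/5)(1/5)(4/5) = 0.0256; P(data | r = 2) = (3/5)(2/5)(2/5)(3/5) = 0.0576; P(data | r = 3) = (2/5)(3/5)(3/5)(2/5) = 0.0576; P(data | r = 4) = (1/5)(4/5)(4/5)(1/5) = 0.0256.
The prior-weighted likelihoods are 3/11 · 0.0256 = 0.0069818, 1/11 · 0.0576 = 0.0052364, 4/11 · 0.0576 = 0.020945, 3/11 · 0.0256 = 0.0069818; summing to 0.040145.
Therefore the posterior P(r = 3 | data) = (0.020945) / (0.040145) = 0.52174.

0.5217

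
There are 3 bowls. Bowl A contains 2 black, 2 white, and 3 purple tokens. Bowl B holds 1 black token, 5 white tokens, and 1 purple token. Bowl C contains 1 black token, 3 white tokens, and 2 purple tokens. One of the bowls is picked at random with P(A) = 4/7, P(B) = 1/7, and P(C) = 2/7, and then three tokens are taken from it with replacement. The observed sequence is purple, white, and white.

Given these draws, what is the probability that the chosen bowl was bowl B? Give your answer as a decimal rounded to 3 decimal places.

0.192

For each hypothesis, P(data | H) works out to: P(data | bowl A) = (3/7)(2/7)(2/7) = 0.034985; P(data | bowl B) = (1/7)(5/7)(5/7) = 0.072886; P(data | bowl C) = (2/6)(3/6)(3/6) = 0.083333.
Weighting by the prior gives 4/7 · 0.034985 = 0.019992, 1/7 · 0.072886 = 0.010412, 2/7 · 0.083333 = 0.02381; with total 0.054214.
Therefore the posterior P(bowl B | data) = (0.010412) / (0.054214) = 0.19206.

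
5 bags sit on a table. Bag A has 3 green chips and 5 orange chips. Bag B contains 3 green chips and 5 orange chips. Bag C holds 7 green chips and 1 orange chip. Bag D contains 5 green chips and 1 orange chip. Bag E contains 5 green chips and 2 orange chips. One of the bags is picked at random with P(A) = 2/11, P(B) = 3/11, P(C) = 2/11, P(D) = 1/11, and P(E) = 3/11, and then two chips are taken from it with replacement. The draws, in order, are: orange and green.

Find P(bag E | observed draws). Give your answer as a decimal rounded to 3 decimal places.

0.286

Compute the likelihood of the observed sequence for each case: P(data | bag A) = (5/8)(3/8) = 0.23438; P(data | bag B) = (5/8)(3/8) = 0.23438; P(data | bag C) = (1/8)(7/8) = 0.10938; P(data | bag D) = (1/6)(5/6) = 0.13889; P(data | bag E) = (2/7)(5/7) = 0.20408.
The prior-weighted likelihoods are 2/11 · 0.23438 = 0.042614, 3/11 · 0.23438 = 0.06392, 2/11 · 0.10938 = 0.019886, 1/11 · 0.13889 = 0.012626, 3/11 · 0.20408 = 0.055659; summing to 0.19471.
Hence P(bag E | data) = (0.055659) / (0.19471) = 0.28586.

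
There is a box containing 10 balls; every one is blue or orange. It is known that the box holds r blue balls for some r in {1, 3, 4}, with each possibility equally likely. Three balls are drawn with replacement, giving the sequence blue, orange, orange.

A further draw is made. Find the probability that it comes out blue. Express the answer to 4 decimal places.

Under each hypothesis, the probability of the observed sequence is: P(data | r = 1) = (1/10)(9/10)(9/10) = 81/1000; P(data | r = 3) = (3/10)(7/10)(7/10) = 147/1000; P(data | r = 4) = (4/10)(6/10)(6/10) = 18/125.
Multiplying each by its prior: 1/3 · 81/1000 = 27/1000, 1/3 · 147/1000 = 49/1000, 1/3 · 18/125 = 6/125; these sum to 31/250.
Dividing through by the total gives posterior P(r = 1 | data) = 27/124, P(r = 3 | data) = 49/124, P(r = 4 | data) = 12/31.
The predictive probability is P(blue next | data) = (1/10)(27/124) + (3/10)(49/124) + (2/5)(12/31) = 183/620.

0.2952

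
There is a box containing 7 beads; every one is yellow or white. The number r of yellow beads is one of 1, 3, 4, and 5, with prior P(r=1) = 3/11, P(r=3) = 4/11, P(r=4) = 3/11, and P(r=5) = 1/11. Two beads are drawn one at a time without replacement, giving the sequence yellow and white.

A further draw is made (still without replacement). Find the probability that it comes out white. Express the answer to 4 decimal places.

The likelihood of the observed sequence under each hypothesis: P(data | r = 1) = (1/7)(6/6) = 1/7; P(data | r = 3) = (3/7)(4/6) = 2/7; P(data | r = 4) = (4/7)(3/6) = 2/7; P(data | r = 5) = (5/7)(2/6) = 5/21.
The prior-weighted likelihoods are 3/11 · 1/7 = 3/77, 4/11 · 2/7 = 8/77, 3/11 · 2/7 = 6/77, 1/11 · 5/21 = 5/231; with total 8/33.
Dividing through by the total gives posterior P(r = 1 | data) = 9/56, P(r = 3 | data) = 3/7, P(r = 4 | data) = 9/28, P(r = 5 | data) = 5/56.
Averaging over the posterior, P(white next | data) = (1)(9/56) + (3/5)(3/7) + (2/5)(9/28) + (1/5)(5/56) = 79/140.

0.5643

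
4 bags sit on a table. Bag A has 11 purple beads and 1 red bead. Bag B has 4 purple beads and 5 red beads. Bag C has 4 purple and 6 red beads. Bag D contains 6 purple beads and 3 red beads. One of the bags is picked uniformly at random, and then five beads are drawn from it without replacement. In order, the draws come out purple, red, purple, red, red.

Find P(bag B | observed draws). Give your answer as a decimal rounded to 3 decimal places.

Compute the likelihood of the observed sequence for each case: P(data | bag A) = (11/12)(1/11)(10/10)(0/9) = 0; P(data | bag B) = (4/9)(5/8)(3/7)(4/6)(3/5) = 1/21; P(data | bag C) = (4/10)(6/9)(3/8)(5/7)(4/6) = 1/21; P(data | bag D) = (6/9)(3/8)(5/7)(2/6)(1/5) = 1/84.
Weighting by the prior gives 1/4 · 0 = 0, 1/4 · 1/21 = 1/84, 1/4 · 1/21 = 1/84, 1/4 · 1/84 = 1/336; these sum to 3/112.
Therefore the posterior P(bag B | data) = (1/84) / (3/112) = 4/9.

0.444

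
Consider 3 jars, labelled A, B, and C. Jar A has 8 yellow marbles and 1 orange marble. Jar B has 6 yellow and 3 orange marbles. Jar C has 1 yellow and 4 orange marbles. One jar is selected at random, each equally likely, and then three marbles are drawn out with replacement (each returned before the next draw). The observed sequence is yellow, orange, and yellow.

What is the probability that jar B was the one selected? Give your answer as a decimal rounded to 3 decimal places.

Compute the likelihood of the observed sequence for each case: P(data | jar A) = (8/9)(1/9)(8/9) = 0.087791; P(data | jar B) = (6/9)(3/9)(6/9) = 0.14815; P(data | jar C) = (1/5)(4/5)(1/5) = 0.032.
The prior-weighted likelihoods are 1/3 · 0.087791 = 0.029264, 1/3 · 0.14815 = 0.049383, 1/3 · 0.032 = 0.010667; with total 0.089313.
By Bayes' rule, P(jar B | data) = (0.049383) / (0.089313) = 0.55292.

0.553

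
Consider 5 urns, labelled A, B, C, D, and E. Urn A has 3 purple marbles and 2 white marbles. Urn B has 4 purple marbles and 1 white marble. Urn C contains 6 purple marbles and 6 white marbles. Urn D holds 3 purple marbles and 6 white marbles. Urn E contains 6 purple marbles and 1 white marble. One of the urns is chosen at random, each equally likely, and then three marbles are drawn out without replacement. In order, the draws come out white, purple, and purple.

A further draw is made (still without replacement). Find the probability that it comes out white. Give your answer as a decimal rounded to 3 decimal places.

The likelihood of the observed sequence under each hypothesis: P(data | urn A) = (2/5)(3/4)(2/3) = 0.2; P(data | urn B) = (1/5)(4/4)(3/3) = 0.2; P(data | urn C) = (6/12)(6/11)(5/10) = 0.13636; P(data | urn D) = (6/9)(3/8)(2/7) = 0.071429; P(data | urn E) = (1/7)(6/6)(5/5) = 0.14286.
Multiplying each by its prior: 1/5 · 0.2 = 0.04, 1/5 · 0.2 = 0.04, 1/5 · 0.13636 = 0.027273, 1/5 · 0.071429 = 0.014286, 1/5 · 0.14286 = 0.028571; with total 0.15013.
Dividing through by the total gives posterior P(urn A | data) = 0.26644, P(urn B | data) = 0.26644, P(urn C | data) = 0.18166, P(urn D | data) = 0.095156, P(urn E | data) = 0.19031.
So P(white next | data) = Σ P(white next | H) P(H | data) = (1/2)(0.26644) + (0)(0.26644) + (5/9)(0.18166) + (5/6)(0.095156) + (0)(0.19031) = 0.31344.

0.313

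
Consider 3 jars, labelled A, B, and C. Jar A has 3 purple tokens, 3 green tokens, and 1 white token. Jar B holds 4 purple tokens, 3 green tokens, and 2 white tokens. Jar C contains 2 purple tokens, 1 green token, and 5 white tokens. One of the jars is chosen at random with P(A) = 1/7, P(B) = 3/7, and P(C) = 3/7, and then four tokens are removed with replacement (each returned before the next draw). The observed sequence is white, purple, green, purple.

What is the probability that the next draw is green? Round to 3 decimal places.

Under each hypothesis, the probability of the observed sequence is: P(data | jar A) = (1/7)(3/7)(3/7)(3/7) = 0.011245; P(data | jar B) = (2/9)(4/9)(3/9)(4/9) = 0.014632; P(data | jar C) = (5/8)(2/8)(1/8)(2/8) = 0.0048828.
Multiplying each by its prior: 1/7 · 0.011245 = 0.0016065, 3/7 · 0.014632 = 0.0062708, 3/7 · 0.0048828 = 0.0020926; with total 0.0099699.
Dividing through by the total gives posterior P(jar A | data) = 0.16113, P(jar B | data) = 0.62897, P(jar C | data) = 0.20989.
So P(green next | data) = Σ P(green next | H) P(H | data) = (3/7)(0.16113) + (1/3)(0.62897) + (1/8)(0.20989) = 0.30495.

0.305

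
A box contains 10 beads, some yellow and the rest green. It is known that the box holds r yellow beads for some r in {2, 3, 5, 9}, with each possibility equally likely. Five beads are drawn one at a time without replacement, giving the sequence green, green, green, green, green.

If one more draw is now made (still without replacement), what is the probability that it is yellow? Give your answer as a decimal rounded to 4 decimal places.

Compute the likelihood of the observed sequence for each case: P(data | r = 2) = (8/10)(7/9)(6/8)(5/7)(4/6) = 0.22222; P(data | r = 3) = (7/10)(6/9)(5/8)(4/7)(3/6) = 0.083333; P(data | r = 5) = (5/10)(4/9)(3/8)(2/7)(1/6) = 0.0039683; P(data | r = 9) = (1/10)(0/9) = 0.
Weighting by the prior gives 1/4 · 0.22222 = 0.055556, 1/4 · 0.083333 = 0.020833, 1/4 · 0.0039683 = 0.00099206, 1/4 · 0 = 0; summing to 0.077381.
The posterior is then P(r = 2 | data) = 0.71795, P(r = 3 | data) = 0.26923, P(r = 5 | data) = 0.012821, P(r = 9 | data) = 0.
Averaging over the posterior, P(yellow next | data) = (2/5)(0.71795) + (3/5)(0.26923) + (1)(0.012821) = 0.46154.

0.4615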